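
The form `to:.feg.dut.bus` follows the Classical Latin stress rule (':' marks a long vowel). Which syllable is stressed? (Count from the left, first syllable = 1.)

Classical Latin: stress the penult if heavy (long vowel or closed), else the antepenult.
Weights: 2 feg H, 3 dut H, 4 bus H.
The penult (syllable 3, dut) is heavy, so it takes stress.
Stress on syllable 3: to:.feg.ˈdut.bus.

3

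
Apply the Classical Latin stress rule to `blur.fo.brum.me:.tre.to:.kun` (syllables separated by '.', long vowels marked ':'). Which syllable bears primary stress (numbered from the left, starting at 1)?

6

Classical Latin: stress the penult if heavy (long vowel or closed), else the antepenult.
Weights: 5 tre L, 6 to: H, 7 kun H.
The penult (syllable 6, to:) is heavy, so it takes stress.
Stress on syllable 6: blur.fo.brum.me:.tre.ˈto:.kun.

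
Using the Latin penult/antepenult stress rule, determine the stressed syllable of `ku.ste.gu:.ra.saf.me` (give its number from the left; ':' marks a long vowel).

Classical Latin: stress the penult if heavy (long vowel or closed), else the antepenult.
Weights: 4 ra L, 5 saf H, 6 me L.
The penult (syllable 5, saf) is heavy, so it takes stress.
Stress on syllable 5: ku.ste.gu:.ra.ˈsaf.me.

5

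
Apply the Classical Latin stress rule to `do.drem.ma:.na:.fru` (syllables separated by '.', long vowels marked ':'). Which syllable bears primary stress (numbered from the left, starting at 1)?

Classical Latin: stress the penult if heavy (long vowel or closed), else the antepenult.
Weights: 3 ma: H, 4 na: H, 5 fru L.
The penult (syllable 4, na:) is heavy, so it takes stress.
Stress on syllable 4: do.drem.ma:.ˈna:.fru.

4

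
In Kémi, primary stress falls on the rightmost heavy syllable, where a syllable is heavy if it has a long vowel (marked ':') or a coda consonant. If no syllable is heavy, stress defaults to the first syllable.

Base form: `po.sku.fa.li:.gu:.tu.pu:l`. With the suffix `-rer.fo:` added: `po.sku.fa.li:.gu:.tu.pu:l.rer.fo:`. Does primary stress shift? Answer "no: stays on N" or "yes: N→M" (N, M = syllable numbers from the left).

Base `po.sku.fa.li:.gu:.tu.pu:l` (7 syllables):
  Weights: 1 po L, 2 sku L, 3 fa L, 4 li: H, 5 gu: H, 6 tu L, 7 pu:l H.
  Heavy syllables in the domain: 4, 5, 7. The rightmost is syllable 7 (pu:l).
  → primary stress on syllable 7.
Suffixed `po.sku.fa.li:.gu:.tu.pu:l.rer.fo:` (9 syllables):
  Weights: 1 po L, 2 sku L, 3 fa L, 4 li: H, 5 gu: H, 6 tu L, 7 pu:l H, 8 rer H, 9 fo: H.
  Heavy syllables in the domain: 4, 5, 7, 8, 9. The rightmost is syllable 9 (fo:).
  → primary stress on syllable 9.

yes: 7→9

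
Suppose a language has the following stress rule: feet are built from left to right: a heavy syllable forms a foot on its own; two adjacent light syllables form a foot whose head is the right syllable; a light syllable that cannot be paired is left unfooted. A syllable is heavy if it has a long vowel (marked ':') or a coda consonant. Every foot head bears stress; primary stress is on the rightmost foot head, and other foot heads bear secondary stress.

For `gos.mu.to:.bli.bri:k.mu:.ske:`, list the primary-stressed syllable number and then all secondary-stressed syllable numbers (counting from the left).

Weights: 1 gos H, 2 mu L, 3 to: H, 4 bli L, 5 bri:k H, 6 mu: H, 7 ske: H.
Parse left to right (heavy = foot alone; LL = one foot; stranded L unfooted): (ˈgos) mu (ˈto:) bli (ˈbri:k) (ˈmu:) (ˈske:).
Foot heads: 1, 3, 5, 6, 7.
Primary stress on the rightmost head = syllable 7.
Secondary stress on 1, 3, 5, 6: ˌgos.mu.ˌto:.bli.ˌbri:k.ˌmu:.ˈske:.

primary 7, secondary 1, 3, 5, 6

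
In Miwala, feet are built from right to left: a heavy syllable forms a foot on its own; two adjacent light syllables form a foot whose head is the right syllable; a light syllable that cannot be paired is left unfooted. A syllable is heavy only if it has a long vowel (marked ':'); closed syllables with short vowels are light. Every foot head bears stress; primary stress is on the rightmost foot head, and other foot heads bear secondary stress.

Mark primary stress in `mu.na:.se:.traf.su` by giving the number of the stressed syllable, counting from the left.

Weights: 1 mu L, 2 na: H, 3 se: H, 4 traf L, 5 su L.
Parse right to left (heavy = foot alone; LL = one foot; stranded L unfooted): mu (ˈna:) (ˈse:) (traf.ˈsu).
Foot heads: 2, 3, 5.
Primary stress on the rightmost head = syllable 5.
Primary stress: syllable 5 → mu.na:.se:.traf.ˈsu.

5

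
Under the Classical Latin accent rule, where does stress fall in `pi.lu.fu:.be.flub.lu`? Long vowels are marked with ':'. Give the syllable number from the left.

Classical Latin: stress the penult if heavy (long vowel or closed), else the antepenult.
Weights: 4 be L, 5 flub H, 6 lu L.
The penult (syllable 5, flub) is heavy, so it takes stress.
Stress on syllable 5: pi.lu.fu:.be.ˈflub.lu.

5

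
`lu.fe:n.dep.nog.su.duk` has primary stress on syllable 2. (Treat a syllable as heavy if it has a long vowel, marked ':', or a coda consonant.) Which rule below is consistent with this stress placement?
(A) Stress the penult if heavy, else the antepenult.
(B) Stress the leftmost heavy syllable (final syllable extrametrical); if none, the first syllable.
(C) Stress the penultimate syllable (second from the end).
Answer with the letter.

B

Rule A → syllable 4 (observed: 2).
Rule B → syllable 2 ✓.
Rule C → syllable 5 (observed: 2).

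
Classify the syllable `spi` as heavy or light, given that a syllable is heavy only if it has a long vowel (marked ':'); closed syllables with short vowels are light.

light

`spi`: short vowel, open (no coda). Short vowel → light.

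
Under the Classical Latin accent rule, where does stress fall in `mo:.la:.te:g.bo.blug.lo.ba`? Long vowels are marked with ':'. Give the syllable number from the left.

Classical Latin: stress the penult if heavy (long vowel or closed), else the antepenult.
Weights: 5 blug H, 6 lo L, 7 ba L.
The penult (syllable 6, lo) is light, so stress falls on the antepenult (syllable 5, blug).
Stress on syllable 5: mo:.la:.te:g.bo.ˈblug.lo.ba.

5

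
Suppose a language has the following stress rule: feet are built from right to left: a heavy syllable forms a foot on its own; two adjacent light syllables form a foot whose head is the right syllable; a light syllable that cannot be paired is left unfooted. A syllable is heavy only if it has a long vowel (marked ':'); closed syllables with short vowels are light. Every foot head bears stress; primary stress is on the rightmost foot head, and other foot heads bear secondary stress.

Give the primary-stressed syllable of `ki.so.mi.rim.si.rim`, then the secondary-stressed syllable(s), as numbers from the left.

Weights: 1 ki L, 2 so L, 3 mi L, 4 rim L, 5 si L, 6 rim L.
Parse right to left (heavy = foot alone; LL = one foot; stranded L unfooted): (ki.ˈso) (mi.ˈrim) (si.ˈrim).
Foot heads: 2, 4, 6.
Primary stress on the rightmost head = syllable 6.
Secondary stress on 2, 4: ki.ˌso.mi.ˌrim.si.ˈrim.

primary 6, secondary 2, 4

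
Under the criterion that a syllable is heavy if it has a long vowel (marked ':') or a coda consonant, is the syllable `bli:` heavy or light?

heavy

`bli:`: long vowel, open (no coda). Long vowel → heavy.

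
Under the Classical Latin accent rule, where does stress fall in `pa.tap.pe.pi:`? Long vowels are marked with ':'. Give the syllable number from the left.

2

Classical Latin: stress the penult if heavy (long vowel or closed), else the antepenult.
Weights: 2 tap H, 3 pe L, 4 pi: H.
The penult (syllable 3, pe) is light, so stress falls on the antepenult (syllable 2, tap).
Stress on syllable 2: pa.ˈtap.pe.pi:.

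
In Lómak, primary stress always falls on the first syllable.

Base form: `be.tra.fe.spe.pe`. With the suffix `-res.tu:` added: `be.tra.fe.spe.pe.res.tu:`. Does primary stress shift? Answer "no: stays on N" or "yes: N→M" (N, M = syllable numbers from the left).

no: stays on 1

Base `be.tra.fe.spe.pe` (5 syllables):
  The word has 5 syllables; the first syllable is syllable 1 (be).
  → primary stress on syllable 1.
Suffixed `be.tra.fe.spe.pe.res.tu:` (7 syllables):
  The word has 7 syllables; the first syllable is syllable 1 (be).
  → primary stress on syllable 1.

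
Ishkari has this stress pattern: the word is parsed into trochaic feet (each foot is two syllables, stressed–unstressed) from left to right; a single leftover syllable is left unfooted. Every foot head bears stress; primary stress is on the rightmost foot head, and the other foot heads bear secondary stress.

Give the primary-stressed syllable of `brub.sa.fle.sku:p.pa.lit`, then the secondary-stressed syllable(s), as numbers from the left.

primary 5, secondary 1, 3

Parse left to right into trochaic (ˈσσ) feet: (ˈbrub.sa) (ˈfle.sku:p) (ˈpa.lit).
Foot heads (stressed positions): 1, 3, 5.
End Rule Rightmost: primary stress on the rightmost head = syllable 5.
Secondary stress on 1, 3: ˌbrub.sa.ˌfle.sku:p.ˈpa.lit.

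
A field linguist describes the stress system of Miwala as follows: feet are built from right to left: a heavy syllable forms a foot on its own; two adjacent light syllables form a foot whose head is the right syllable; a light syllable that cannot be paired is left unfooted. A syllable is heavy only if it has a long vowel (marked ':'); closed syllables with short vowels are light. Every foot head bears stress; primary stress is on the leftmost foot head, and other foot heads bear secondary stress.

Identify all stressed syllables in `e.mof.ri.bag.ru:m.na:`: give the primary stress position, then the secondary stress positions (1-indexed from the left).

primary 2, secondary 4, 5, 6

Weights: 1 e L, 2 mof L, 3 ri L, 4 bag L, 5 ru:m H, 6 na: H.
Parse right to left (heavy = foot alone; LL = one foot; stranded L unfooted): (e.ˈmof) (ri.ˈbag) (ˈru:m) (ˈna:).
Foot heads: 2, 4, 5, 6.
Primary stress on the leftmost head = syllable 2.
Secondary stress on 4, 5, 6: e.ˈmof.ri.ˌbag.ˌru:m.ˌna:.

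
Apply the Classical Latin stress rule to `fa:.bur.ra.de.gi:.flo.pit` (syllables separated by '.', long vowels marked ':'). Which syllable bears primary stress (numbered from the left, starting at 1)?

5

Classical Latin: stress the penult if heavy (long vowel or closed), else the antepenult.
Weights: 5 gi: H, 6 flo L, 7 pit H.
The penult (syllable 6, flo) is light, so stress falls on the antepenult (syllable 5, gi:).
Stress on syllable 5: fa:.bur.ra.de.ˈgi:.flo.pit.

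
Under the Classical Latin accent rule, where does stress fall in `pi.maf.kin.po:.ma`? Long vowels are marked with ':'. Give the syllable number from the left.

4

Classical Latin: stress the penult if heavy (long vowel or closed), else the antepenult.
Weights: 3 kin H, 4 po: H, 5 ma L.
The penult (syllable 4, po:) is heavy, so it takes stress.
Stress on syllable 4: pi.maf.kin.ˈpo:.ma.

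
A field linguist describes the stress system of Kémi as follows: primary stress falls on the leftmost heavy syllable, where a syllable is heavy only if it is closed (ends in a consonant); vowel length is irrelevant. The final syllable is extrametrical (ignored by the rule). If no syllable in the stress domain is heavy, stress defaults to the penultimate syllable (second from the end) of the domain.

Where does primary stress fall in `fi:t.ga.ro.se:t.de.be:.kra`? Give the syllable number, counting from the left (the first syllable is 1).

1

The final syllable (7, kra) is extrametrical; the stress domain is syllables 1–6.
Weights: 1 fi:t H, 2 ga L, 3 ro L, 4 se:t H, 5 de L, 6 be: L.
Heavy syllables in the domain: 1, 4. The leftmost is syllable 1 (fi:t).
Primary stress: syllable 1 → ˈfi:t.ga.ro.se:t.de.be:.kra.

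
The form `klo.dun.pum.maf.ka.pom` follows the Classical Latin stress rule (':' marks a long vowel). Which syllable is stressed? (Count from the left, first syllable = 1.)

Classical Latin: stress the penult if heavy (long vowel or closed), else the antepenult.
Weights: 4 maf H, 5 ka L, 6 pom H.
The penult (syllable 5, ka) is light, so stress falls on the antepenult (syllable 4, maf).
Stress on syllable 4: klo.dun.pum.ˈmaf.ka.pom.

4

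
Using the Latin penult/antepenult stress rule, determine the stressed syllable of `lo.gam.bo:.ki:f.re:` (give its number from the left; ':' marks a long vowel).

4

Classical Latin: stress the penult if heavy (long vowel or closed), else the antepenult.
Weights: 3 bo: H, 4 ki:f H, 5 re: H.
The penult (syllable 4, ki:f) is heavy, so it takes stress.
Stress on syllable 4: lo.gam.bo:.ˈki:f.re:.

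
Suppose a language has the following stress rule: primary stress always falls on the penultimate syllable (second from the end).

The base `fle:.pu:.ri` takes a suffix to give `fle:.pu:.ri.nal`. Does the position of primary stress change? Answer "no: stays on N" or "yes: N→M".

yes: 2→3

Base `fle:.pu:.ri` (3 syllables):
  The word has 3 syllables; the penultimate syllable (second from the end) is syllable 2 (pu:).
  → primary stress on syllable 2.
Suffixed `fle:.pu:.ri.nal` (4 syllables):
  The word has 4 syllables; the penultimate syllable (second from the end) is syllable 3 (ri).
  → primary stress on syllable 3.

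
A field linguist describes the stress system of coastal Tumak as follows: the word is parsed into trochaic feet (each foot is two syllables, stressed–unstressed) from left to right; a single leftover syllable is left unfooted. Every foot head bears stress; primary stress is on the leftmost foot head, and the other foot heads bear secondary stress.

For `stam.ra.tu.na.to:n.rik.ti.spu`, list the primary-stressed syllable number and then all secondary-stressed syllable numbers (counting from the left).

primary 1, secondary 3, 5, 7

Parse left to right into trochaic (ˈσσ) feet: (ˈstam.ra) (ˈtu.na) (ˈto:n.rik) (ˈti.spu).
Foot heads (stressed positions): 1, 3, 5, 7.
End Rule Leftmost: primary stress on the leftmost head = syllable 1.
Secondary stress on 3, 5, 7: ˈstam.ra.ˌtu.na.ˌto:n.rik.ˌti.spu.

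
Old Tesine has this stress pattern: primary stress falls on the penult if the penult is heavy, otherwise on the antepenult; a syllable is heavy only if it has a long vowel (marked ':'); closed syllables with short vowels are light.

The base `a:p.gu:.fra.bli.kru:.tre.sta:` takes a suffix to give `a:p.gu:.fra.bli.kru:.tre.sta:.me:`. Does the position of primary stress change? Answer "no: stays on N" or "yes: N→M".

yes: 5→7

Base `a:p.gu:.fra.bli.kru:.tre.sta:` (7 syllables):
  Weights: 5 kru: H, 6 tre L, 7 sta: H.
  The penult (syllable 6, tre) is light, so stress falls on the antepenult (syllable 5, kru:).
  → primary stress on syllable 5.
Suffixed `a:p.gu:.fra.bli.kru:.tre.sta:.me:` (8 syllables):
  Weights: 6 tre L, 7 sta: H, 8 me: H.
  The penult (syllable 7, sta:) is heavy, so it takes stress.
  → primary stress on syllable 7.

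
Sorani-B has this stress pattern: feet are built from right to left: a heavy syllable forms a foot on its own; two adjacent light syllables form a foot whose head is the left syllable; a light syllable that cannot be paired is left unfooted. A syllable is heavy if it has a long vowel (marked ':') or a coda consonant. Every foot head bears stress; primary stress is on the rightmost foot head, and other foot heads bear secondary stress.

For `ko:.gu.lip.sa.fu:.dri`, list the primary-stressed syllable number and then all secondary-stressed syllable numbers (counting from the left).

primary 5, secondary 1, 3

Weights: 1 ko: H, 2 gu L, 3 lip H, 4 sa L, 5 fu: H, 6 dri L.
Parse right to left (heavy = foot alone; LL = one foot; stranded L unfooted): (ˈko:) gu (ˈlip) sa (ˈfu:) dri.
Foot heads: 1, 3, 5.
Primary stress on the rightmost head = syllable 5.
Secondary stress on 1, 3: ˌko:.gu.ˌlip.sa.ˈfu:.dri.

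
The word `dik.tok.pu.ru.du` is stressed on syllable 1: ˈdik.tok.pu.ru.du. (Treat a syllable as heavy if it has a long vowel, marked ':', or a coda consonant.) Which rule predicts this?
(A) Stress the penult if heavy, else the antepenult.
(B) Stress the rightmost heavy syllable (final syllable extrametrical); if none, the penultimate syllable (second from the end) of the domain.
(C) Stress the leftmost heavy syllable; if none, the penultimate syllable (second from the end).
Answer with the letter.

Rule A → syllable 3 (observed: 1).
Rule B → syllable 2 (observed: 1).
Rule C → syllable 1 ✓.

C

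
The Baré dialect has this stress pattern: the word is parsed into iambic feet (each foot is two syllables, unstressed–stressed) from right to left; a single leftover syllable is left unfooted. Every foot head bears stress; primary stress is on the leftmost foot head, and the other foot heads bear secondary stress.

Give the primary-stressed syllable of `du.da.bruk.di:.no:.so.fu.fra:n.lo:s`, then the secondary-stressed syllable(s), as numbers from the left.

Parse right to left into iambic (σˈσ) feet: du (da.ˈbruk) (di:.ˈno:) (so.ˈfu) (fra:n.ˈlo:s). Syllable 1 is left unfooted.
Foot heads (stressed positions): 3, 5, 7, 9.
End Rule Leftmost: primary stress on the leftmost head = syllable 3.
Secondary stress on 5, 7, 9: du.da.ˈbruk.di:.ˌno:.so.ˌfu.fra:n.ˌlo:s.

primary 3, secondary 5, 7, 9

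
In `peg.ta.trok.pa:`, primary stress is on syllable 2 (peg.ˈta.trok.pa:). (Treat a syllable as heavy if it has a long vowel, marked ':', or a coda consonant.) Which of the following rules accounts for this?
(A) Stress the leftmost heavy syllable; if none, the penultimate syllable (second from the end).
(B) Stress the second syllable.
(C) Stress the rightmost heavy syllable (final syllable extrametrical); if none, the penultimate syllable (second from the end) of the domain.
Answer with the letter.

Rule A → syllable 1 (observed: 2).
Rule B → syllable 2 ✓.
Rule C → syllable 3 (observed: 2).

B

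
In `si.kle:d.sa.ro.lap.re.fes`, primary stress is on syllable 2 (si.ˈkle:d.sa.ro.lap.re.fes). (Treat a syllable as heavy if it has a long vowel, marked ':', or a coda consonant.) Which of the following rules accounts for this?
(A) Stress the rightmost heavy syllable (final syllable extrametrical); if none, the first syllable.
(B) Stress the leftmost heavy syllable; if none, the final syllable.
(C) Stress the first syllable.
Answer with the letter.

B

Rule A → syllable 5 (observed: 2).
Rule B → syllable 2 ✓.
Rule C → syllable 1 (observed: 2).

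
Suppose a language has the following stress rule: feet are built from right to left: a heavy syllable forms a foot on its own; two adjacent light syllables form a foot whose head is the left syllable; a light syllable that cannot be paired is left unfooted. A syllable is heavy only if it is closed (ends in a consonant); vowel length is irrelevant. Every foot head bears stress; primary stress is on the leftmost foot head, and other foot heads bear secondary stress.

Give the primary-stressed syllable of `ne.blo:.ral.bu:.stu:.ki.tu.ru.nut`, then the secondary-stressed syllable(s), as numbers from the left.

primary 1, secondary 3, 5, 7, 9

Weights: 1 ne L, 2 blo: L, 3 ral H, 4 bu: L, 5 stu: L, 6 ki L, 7 tu L, 8 ru L, 9 nut H.
Parse right to left (heavy = foot alone; LL = one foot; stranded L unfooted): (ˈne.blo:) (ˈral) bu: (ˈstu:.ki) (ˈtu.ru) (ˈnut).
Foot heads: 1, 3, 5, 7, 9.
Primary stress on the leftmost head = syllable 1.
Secondary stress on 3, 5, 7, 9: ˈne.blo:.ˌral.bu:.ˌstu:.ki.ˌtu.ru.ˌnut.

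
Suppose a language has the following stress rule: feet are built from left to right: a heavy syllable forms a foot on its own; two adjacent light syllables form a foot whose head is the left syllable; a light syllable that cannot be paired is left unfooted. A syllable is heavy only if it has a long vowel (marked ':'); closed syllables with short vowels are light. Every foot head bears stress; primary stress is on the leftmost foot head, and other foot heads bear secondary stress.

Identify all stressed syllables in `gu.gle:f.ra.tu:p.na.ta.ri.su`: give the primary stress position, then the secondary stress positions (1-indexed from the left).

primary 2, secondary 4, 5, 7

Weights: 1 gu L, 2 gle:f H, 3 ra L, 4 tu:p H, 5 na L, 6 ta L, 7 ri L, 8 su L.
Parse left to right (heavy = foot alone; LL = one foot; stranded L unfooted): gu (ˈgle:f) ra (ˈtu:p) (ˈna.ta) (ˈri.su).
Foot heads: 2, 4, 5, 7.
Primary stress on the leftmost head = syllable 2.
Secondary stress on 4, 5, 7: gu.ˈgle:f.ra.ˌtu:p.ˌna.ta.ˌri.su.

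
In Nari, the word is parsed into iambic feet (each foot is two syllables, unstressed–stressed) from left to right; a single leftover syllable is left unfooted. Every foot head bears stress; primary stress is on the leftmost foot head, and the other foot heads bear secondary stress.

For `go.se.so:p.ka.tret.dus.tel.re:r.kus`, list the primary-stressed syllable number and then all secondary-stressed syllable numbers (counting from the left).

Parse left to right into iambic (σˈσ) feet: (go.ˈse) (so:p.ˈka) (tret.ˈdus) (tel.ˈre:r) kus. Syllable 9 is left unfooted.
Foot heads (stressed positions): 2, 4, 6, 8.
End Rule Leftmost: primary stress on the leftmost head = syllable 2.
Secondary stress on 4, 6, 8: go.ˈse.so:p.ˌka.tret.ˌdus.tel.ˌre:r.kus.

primary 2, secondary 4, 6, 8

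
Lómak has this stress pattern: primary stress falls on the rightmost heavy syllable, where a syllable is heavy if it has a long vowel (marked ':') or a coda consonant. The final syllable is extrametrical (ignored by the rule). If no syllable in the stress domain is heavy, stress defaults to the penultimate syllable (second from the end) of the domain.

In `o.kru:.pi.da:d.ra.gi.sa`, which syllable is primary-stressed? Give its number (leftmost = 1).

4

The final syllable (7, sa) is extrametrical; the stress domain is syllables 1–6.
Weights: 1 o L, 2 kru: H, 3 pi L, 4 da:d H, 5 ra L, 6 gi L.
Heavy syllables in the domain: 2, 4. The rightmost is syllable 4 (da:d).
Primary stress: syllable 4 → o.kru:.pi.ˈda:d.ra.gi.sa.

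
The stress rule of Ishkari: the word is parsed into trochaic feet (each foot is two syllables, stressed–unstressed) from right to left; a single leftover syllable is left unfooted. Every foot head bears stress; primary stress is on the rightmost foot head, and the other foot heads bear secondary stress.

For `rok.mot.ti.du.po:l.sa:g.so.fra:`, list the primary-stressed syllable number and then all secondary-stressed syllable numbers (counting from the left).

Parse right to left into trochaic (ˈσσ) feet: (ˈrok.mot) (ˈti.du) (ˈpo:l.sa:g) (ˈso.fra:).
Foot heads (stressed positions): 1, 3, 5, 7.
End Rule Rightmost: primary stress on the rightmost head = syllable 7.
Secondary stress on 1, 3, 5: ˌrok.mot.ˌti.du.ˌpo:l.sa:g.ˈso.fra:.

primary 7, secondary 1, 3, 5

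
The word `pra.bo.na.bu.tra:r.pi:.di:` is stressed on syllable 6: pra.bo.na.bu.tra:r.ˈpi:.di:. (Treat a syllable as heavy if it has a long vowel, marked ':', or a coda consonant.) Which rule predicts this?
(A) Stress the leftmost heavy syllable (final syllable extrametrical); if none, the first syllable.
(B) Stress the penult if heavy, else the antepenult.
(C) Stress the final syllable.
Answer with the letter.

Rule A → syllable 5 (observed: 6).
Rule B → syllable 6 ✓.
Rule C → syllable 7 (observed: 6).

B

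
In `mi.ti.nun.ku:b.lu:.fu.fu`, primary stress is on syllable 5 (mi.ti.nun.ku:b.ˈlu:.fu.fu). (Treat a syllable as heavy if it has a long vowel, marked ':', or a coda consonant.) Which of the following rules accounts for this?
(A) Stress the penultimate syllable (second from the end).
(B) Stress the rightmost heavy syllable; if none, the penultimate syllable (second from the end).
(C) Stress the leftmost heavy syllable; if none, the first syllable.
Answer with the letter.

Rule A → syllable 6 (observed: 5).
Rule B → syllable 5 ✓.
Rule C → syllable 3 (observed: 5).

B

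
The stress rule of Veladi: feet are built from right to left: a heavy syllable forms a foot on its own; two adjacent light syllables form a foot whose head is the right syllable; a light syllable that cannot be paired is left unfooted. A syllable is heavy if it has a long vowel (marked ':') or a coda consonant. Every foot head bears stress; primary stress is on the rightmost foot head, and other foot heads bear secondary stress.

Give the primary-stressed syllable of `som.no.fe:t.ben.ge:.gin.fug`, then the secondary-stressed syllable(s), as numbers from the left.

Weights: 1 som H, 2 no L, 3 fe:t H, 4 ben H, 5 ge: H, 6 gin H, 7 fug H.
Parse right to left (heavy = foot alone; LL = one foot; stranded L unfooted): (ˈsom) no (ˈfe:t) (ˈben) (ˈge:) (ˈgin) (ˈfug).
Foot heads: 1, 3, 4, 5, 6, 7.
Primary stress on the rightmost head = syllable 7.
Secondary stress on 1, 3, 4, 5, 6: ˌsom.no.ˌfe:t.ˌben.ˌge:.ˌgin.ˈfug.

primary 7, secondary 1, 3, 4, 5, 6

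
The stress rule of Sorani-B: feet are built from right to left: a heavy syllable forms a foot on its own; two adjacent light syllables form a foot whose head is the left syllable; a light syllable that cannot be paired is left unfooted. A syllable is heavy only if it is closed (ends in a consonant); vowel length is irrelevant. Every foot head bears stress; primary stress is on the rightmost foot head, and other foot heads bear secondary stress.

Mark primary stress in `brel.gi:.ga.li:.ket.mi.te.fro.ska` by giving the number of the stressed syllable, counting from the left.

Weights: 1 brel H, 2 gi: L, 3 ga L, 4 li: L, 5 ket H, 6 mi L, 7 te L, 8 fro L, 9 ska L.
Parse right to left (heavy = foot alone; LL = one foot; stranded L unfooted): (ˈbrel) gi: (ˈga.li:) (ˈket) (ˈmi.te) (ˈfro.ska).
Foot heads: 1, 3, 5, 6, 8.
Primary stress on the rightmost head = syllable 8.
Primary stress: syllable 8 → brel.gi:.ga.li:.ket.mi.te.ˈfro.ska.

8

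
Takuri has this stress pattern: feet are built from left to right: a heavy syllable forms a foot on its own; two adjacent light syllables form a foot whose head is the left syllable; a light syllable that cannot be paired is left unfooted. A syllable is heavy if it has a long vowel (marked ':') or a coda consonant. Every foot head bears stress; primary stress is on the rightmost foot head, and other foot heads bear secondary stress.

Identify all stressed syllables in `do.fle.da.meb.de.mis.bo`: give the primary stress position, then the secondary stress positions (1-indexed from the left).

Weights: 1 do L, 2 fle L, 3 da L, 4 meb H, 5 de L, 6 mis H, 7 bo L.
Parse left to right (heavy = foot alone; LL = one foot; stranded L unfooted): (ˈdo.fle) da (ˈmeb) de (ˈmis) bo.
Foot heads: 1, 4, 6.
Primary stress on the rightmost head = syllable 6.
Secondary stress on 1, 4: ˌdo.fle.da.ˌmeb.de.ˈmis.bo.

primary 6, secondary 1, 4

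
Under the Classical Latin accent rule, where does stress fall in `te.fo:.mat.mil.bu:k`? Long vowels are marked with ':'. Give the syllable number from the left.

Classical Latin: stress the penult if heavy (long vowel or closed), else the antepenult.
Weights: 3 mat H, 4 mil H, 5 bu:k H.
The penult (syllable 4, mil) is heavy, so it takes stress.
Stress on syllable 4: te.fo:.mat.ˈmil.bu:k.

4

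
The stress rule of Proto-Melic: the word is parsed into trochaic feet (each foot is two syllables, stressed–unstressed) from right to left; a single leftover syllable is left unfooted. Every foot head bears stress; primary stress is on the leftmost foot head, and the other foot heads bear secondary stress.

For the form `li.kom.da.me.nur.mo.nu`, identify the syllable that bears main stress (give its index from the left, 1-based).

2

Parse right to left into trochaic (ˈσσ) feet: li (ˈkom.da) (ˈme.nur) (ˈmo.nu). Syllable 1 is left unfooted.
Foot heads (stressed positions): 2, 4, 6.
End Rule Leftmost: primary stress on the leftmost head = syllable 2.
Primary stress: syllable 2 → li.ˈkom.da.me.nur.mo.nu.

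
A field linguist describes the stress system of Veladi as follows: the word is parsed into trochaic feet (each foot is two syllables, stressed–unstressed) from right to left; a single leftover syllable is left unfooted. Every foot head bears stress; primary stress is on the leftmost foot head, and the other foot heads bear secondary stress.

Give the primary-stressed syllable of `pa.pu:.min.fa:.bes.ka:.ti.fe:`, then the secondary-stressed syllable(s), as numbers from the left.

Parse right to left into trochaic (ˈσσ) feet: (ˈpa.pu:) (ˈmin.fa:) (ˈbes.ka:) (ˈti.fe:).
Foot heads (stressed positions): 1, 3, 5, 7.
End Rule Leftmost: primary stress on the leftmost head = syllable 1.
Secondary stress on 3, 5, 7: ˈpa.pu:.ˌmin.fa:.ˌbes.ka:.ˌti.fe:.

primary 1, secondary 3, 5, 7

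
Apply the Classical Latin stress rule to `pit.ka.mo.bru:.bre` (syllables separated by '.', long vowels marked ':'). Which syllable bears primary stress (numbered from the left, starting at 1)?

4

Classical Latin: stress the penult if heavy (long vowel or closed), else the antepenult.
Weights: 3 mo L, 4 bru: H, 5 bre L.
The penult (syllable 4, bru:) is heavy, so it takes stress.
Stress on syllable 4: pit.ka.mo.ˈbru:.bre.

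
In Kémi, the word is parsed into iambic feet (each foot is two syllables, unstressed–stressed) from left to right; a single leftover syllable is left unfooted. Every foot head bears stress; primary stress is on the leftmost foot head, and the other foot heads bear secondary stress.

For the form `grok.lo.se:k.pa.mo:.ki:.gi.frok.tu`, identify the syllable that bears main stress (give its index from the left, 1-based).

2

Parse left to right into iambic (σˈσ) feet: (grok.ˈlo) (se:k.ˈpa) (mo:.ˈki:) (gi.ˈfrok) tu. Syllable 9 is left unfooted.
Foot heads (stressed positions): 2, 4, 6, 8.
End Rule Leftmost: primary stress on the leftmost head = syllable 2.
Primary stress: syllable 2 → grok.ˈlo.se:k.pa.mo:.ki:.gi.frok.tu.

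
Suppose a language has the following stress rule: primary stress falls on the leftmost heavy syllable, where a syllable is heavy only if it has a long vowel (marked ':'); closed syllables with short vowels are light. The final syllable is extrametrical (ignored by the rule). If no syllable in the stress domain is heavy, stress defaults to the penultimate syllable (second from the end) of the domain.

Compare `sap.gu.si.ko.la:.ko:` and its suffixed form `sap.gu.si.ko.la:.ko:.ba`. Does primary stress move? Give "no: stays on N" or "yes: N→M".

Base `sap.gu.si.ko.la:.ko:` (6 syllables):
  The final syllable (6, ko:) is extrametrical; the stress domain is syllables 1–5.
  Weights: 1 sap L, 2 gu L, 3 si L, 4 ko L, 5 la: H.
  Heavy syllables in the domain: 5. The leftmost is syllable 5 (la:).
  → primary stress on syllable 5.
Suffixed `sap.gu.si.ko.la:.ko:.ba` (7 syllables):
  The final syllable (7, ba) is extrametrical; the stress domain is syllables 1–6.
  Weights: 1 sap L, 2 gu L, 3 si L, 4 ko L, 5 la: H, 6 ko: H.
  Heavy syllables in the domain: 5, 6. The leftmost is syllable 5 (la:).
  → primary stress on syllable 5.

no: stays on 5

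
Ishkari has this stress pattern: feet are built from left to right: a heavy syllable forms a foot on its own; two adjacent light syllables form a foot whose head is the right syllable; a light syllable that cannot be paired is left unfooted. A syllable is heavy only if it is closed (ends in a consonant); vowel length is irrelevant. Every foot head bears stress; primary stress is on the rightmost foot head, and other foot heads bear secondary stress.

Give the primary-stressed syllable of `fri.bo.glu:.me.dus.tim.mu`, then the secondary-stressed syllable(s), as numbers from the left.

Weights: 1 fri L, 2 bo L, 3 glu: L, 4 me L, 5 dus H, 6 tim H, 7 mu L.
Parse left to right (heavy = foot alone; LL = one foot; stranded L unfooted): (fri.ˈbo) (glu:.ˈme) (ˈdus) (ˈtim) mu.
Foot heads: 2, 4, 5, 6.
Primary stress on the rightmost head = syllable 6.
Secondary stress on 2, 4, 5: fri.ˌbo.glu:.ˌme.ˌdus.ˈtim.mu.

primary 6, secondary 2, 4, 5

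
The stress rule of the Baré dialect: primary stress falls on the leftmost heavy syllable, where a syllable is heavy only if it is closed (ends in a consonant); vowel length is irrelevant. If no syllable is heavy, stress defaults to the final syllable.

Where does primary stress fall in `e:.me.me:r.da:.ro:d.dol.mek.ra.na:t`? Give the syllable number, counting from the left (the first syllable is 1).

3

Weights: 1 e: L, 2 me L, 3 me:r H, 4 da: L, 5 ro:d H, 6 dol H, 7 mek H, 8 ra L, 9 na:t H.
Heavy syllables in the domain: 3, 5, 6, 7, 9. The leftmost is syllable 3 (me:r).
Primary stress: syllable 3 → e:.me.ˈme:r.da:.ro:d.dol.mek.ra.na:t.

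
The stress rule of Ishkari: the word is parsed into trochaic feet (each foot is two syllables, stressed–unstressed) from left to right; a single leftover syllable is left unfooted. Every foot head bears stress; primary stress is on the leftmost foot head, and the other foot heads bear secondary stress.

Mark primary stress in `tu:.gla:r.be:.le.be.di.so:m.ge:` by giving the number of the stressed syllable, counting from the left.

Parse left to right into trochaic (ˈσσ) feet: (ˈtu:.gla:r) (ˈbe:.le) (ˈbe.di) (ˈso:m.ge:).
Foot heads (stressed positions): 1, 3, 5, 7.
End Rule Leftmost: primary stress on the leftmost head = syllable 1.
Primary stress: syllable 1 → ˈtu:.gla:r.be:.le.be.di.so:m.ge:.

1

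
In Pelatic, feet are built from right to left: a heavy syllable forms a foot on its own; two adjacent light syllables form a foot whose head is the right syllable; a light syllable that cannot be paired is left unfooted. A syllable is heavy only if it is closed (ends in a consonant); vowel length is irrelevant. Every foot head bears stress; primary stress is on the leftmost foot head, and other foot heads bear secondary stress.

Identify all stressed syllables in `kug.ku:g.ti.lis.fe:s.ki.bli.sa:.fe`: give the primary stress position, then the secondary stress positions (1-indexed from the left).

primary 1, secondary 2, 4, 5, 7, 9

Weights: 1 kug H, 2 ku:g H, 3 ti L, 4 lis H, 5 fe:s H, 6 ki L, 7 bli L, 8 sa: L, 9 fe L.
Parse right to left (heavy = foot alone; LL = one foot; stranded L unfooted): (ˈkug) (ˈku:g) ti (ˈlis) (ˈfe:s) (ki.ˈbli) (sa:.ˈfe).
Foot heads: 1, 2, 4, 5, 7, 9.
Primary stress on the leftmost head = syllable 1.
Secondary stress on 2, 4, 5, 7, 9: ˈkug.ˌku:g.ti.ˌlis.ˌfe:s.ki.ˌbli.sa:.ˌfe.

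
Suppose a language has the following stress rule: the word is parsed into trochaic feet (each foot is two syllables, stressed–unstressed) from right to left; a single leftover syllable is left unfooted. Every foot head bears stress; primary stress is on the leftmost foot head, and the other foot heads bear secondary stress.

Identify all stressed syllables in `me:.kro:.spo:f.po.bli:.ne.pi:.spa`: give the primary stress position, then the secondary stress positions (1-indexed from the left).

primary 1, secondary 3, 5, 7

Parse right to left into trochaic (ˈσσ) feet: (ˈme:.kro:) (ˈspo:f.po) (ˈbli:.ne) (ˈpi:.spa).
Foot heads (stressed positions): 1, 3, 5, 7.
End Rule Leftmost: primary stress on the leftmost head = syllable 1.
Secondary stress on 3, 5, 7: ˈme:.kro:.ˌspo:f.po.ˌbli:.ne.ˌpi:.spa.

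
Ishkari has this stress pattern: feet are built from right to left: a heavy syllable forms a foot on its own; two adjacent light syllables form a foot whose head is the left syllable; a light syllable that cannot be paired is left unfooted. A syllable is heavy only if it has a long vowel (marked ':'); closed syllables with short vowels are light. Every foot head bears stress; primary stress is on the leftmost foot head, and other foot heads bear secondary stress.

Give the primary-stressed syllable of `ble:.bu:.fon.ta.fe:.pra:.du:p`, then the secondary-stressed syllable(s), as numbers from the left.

primary 1, secondary 2, 3, 5, 6, 7

Weights: 1 ble: H, 2 bu: H, 3 fon L, 4 ta L, 5 fe: H, 6 pra: H, 7 du:p H.
Parse right to left (heavy = foot alone; LL = one foot; stranded L unfooted): (ˈble:) (ˈbu:) (ˈfon.ta) (ˈfe:) (ˈpra:) (ˈdu:p).
Foot heads: 1, 2, 3, 5, 6, 7.
Primary stress on the leftmost head = syllable 1.
Secondary stress on 2, 3, 5, 6, 7: ˈble:.ˌbu:.ˌfon.ta.ˌfe:.ˌpra:.ˌdu:p.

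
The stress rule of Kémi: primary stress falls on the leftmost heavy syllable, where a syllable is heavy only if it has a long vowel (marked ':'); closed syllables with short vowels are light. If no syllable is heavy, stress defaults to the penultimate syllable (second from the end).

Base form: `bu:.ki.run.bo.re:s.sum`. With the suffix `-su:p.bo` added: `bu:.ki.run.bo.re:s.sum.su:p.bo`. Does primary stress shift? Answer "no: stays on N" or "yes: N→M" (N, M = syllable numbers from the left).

Base `bu:.ki.run.bo.re:s.sum` (6 syllables):
  Weights: 1 bu: H, 2 ki L, 3 run L, 4 bo L, 5 re:s H, 6 sum L.
  Heavy syllables in the domain: 1, 5. The leftmost is syllable 1 (bu:).
  → primary stress on syllable 1.
Suffixed `bu:.ki.run.bo.re:s.sum.su:p.bo` (8 syllables):
  Weights: 1 bu: H, 2 ki L, 3 run L, 4 bo L, 5 re:s H, 6 sum L, 7 su:p H, 8 bo L.
  Heavy syllables in the domain: 1, 5, 7. The leftmost is syllable 1 (bu:).
  → primary stress on syllable 1.

no: stays on 1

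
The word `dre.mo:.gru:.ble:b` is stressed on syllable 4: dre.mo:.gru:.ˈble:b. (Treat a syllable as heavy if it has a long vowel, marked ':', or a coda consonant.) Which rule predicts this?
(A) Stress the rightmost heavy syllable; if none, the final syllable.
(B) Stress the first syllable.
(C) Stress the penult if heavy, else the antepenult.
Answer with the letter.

A

Rule A → syllable 4 ✓.
Rule B → syllable 1 (observed: 4).
Rule C → syllable 3 (observed: 4).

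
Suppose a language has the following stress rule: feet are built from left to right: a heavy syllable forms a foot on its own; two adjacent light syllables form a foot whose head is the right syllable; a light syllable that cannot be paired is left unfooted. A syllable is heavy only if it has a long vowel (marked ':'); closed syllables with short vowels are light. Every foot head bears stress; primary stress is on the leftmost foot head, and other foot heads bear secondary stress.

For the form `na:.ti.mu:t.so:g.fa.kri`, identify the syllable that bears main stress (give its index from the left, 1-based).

1

Weights: 1 na: H, 2 ti L, 3 mu:t H, 4 so:g H, 5 fa L, 6 kri L.
Parse left to right (heavy = foot alone; LL = one foot; stranded L unfooted): (ˈna:) ti (ˈmu:t) (ˈso:g) (fa.ˈkri).
Foot heads: 1, 3, 4, 6.
Primary stress on the leftmost head = syllable 1.
Primary stress: syllable 1 → ˈna:.ti.mu:t.so:g.fa.kri.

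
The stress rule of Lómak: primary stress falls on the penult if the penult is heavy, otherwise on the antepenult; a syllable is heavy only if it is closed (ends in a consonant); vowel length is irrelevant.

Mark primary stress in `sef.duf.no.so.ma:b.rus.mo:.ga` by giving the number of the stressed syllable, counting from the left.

Weights: 6 rus H, 7 mo: L, 8 ga L.
The penult (syllable 7, mo:) is light, so stress falls on the antepenult (syllable 6, rus).
Primary stress: syllable 6 → sef.duf.no.so.ma:b.ˈrus.mo:.ga.

6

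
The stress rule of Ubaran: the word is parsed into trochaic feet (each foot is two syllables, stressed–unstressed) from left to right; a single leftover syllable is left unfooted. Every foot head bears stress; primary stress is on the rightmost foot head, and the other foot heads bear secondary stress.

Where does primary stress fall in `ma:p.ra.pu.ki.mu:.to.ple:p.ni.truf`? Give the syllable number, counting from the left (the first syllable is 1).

Parse left to right into trochaic (ˈσσ) feet: (ˈma:p.ra) (ˈpu.ki) (ˈmu:.to) (ˈple:p.ni) truf. Syllable 9 is left unfooted.
Foot heads (stressed positions): 1, 3, 5, 7.
End Rule Rightmost: primary stress on the rightmost head = syllable 7.
Primary stress: syllable 7 → ma:p.ra.pu.ki.mu:.to.ˈple:p.ni.truf.

7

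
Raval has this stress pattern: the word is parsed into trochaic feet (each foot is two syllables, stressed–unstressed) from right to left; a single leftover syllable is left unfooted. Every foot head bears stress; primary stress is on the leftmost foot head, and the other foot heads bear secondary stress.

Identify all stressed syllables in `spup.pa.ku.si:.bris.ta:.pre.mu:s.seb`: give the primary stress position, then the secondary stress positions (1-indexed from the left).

Parse right to left into trochaic (ˈσσ) feet: spup (ˈpa.ku) (ˈsi:.bris) (ˈta:.pre) (ˈmu:s.seb). Syllable 1 is left unfooted.
Foot heads (stressed positions): 2, 4, 6, 8.
End Rule Leftmost: primary stress on the leftmost head = syllable 2.
Secondary stress on 4, 6, 8: spup.ˈpa.ku.ˌsi:.bris.ˌta:.pre.ˌmu:s.seb.

primary 2, secondary 4, 6, 8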